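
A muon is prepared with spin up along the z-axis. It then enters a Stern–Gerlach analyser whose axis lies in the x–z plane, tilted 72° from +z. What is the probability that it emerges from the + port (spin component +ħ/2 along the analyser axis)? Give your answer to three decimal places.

0.655

For spin-½, the probability of finding spin-up along an axis at angle θ to the initial spin direction is cos²(θ/2); spin-down is sin²(θ/2).
θ = 72°, so P = cos²(36°) ≈ 0.655.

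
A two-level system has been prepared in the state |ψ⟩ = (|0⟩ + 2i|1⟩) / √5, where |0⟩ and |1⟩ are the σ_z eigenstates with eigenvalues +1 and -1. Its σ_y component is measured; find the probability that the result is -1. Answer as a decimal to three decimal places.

0.100

|-y⟩ = (|0⟩ - i|1⟩)/√2, so ⟨-y|ψ⟩ = (-1) / (√2·√5).
P = |-1|² / 10 = 1/10.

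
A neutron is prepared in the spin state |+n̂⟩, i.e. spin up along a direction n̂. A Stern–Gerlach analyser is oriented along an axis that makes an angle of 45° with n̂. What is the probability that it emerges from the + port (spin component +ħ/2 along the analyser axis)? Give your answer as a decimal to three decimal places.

0.854

For spin-½, the probability of finding spin-up along an axis at angle θ to the initial spin direction is cos²(θ/2); spin-down is sin²(θ/2).
θ = 45°, so P = cos²(22.5°) ≈ 0.854.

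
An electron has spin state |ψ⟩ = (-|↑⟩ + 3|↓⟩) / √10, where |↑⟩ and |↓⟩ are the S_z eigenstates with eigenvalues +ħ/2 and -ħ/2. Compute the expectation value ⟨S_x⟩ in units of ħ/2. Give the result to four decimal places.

⟨σ_x⟩ = 2 Re(a* b)/(|a|²+|b|²) with a = -1, b = 3.
a* b = -3, so ⟨σ_x⟩ = -6/10.
⟨S_x⟩ = (ħ/2)·⟨σ_x⟩.

-0.6000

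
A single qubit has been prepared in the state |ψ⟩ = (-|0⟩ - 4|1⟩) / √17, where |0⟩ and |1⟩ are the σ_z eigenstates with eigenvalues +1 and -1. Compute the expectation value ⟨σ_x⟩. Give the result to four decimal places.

0.4706

⟨σ_x⟩ = 2 Re(a* b)/(|a|²+|b|²) with a = -1, b = -4.
a* b = 4, so ⟨σ_x⟩ = 8/17.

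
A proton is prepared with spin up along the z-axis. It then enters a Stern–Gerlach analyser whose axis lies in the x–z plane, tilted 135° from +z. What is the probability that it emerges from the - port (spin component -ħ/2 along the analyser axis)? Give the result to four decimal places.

For spin-½, the probability of finding spin-up along an axis at angle θ to the initial spin direction is cos²(θ/2); spin-down is sin²(θ/2).
θ = 135°, so P = sin²(67.5°) ≈ 0.8536.

0.8536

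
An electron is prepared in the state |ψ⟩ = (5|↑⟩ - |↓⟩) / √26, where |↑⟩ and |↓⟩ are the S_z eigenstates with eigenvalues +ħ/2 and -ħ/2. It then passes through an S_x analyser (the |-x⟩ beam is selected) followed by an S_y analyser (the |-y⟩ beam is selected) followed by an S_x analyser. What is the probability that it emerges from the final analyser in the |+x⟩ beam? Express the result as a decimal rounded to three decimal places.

First analyser (S_x): P(|-x⟩) = |⟨-x|ψ⟩|² = 36/52.
After stage 1 the state is |-x⟩; P(|-y⟩) = |⟨-y|-x⟩|² = 1/2.
After stage 2 the state is |-y⟩; P(|+x⟩) = |⟨+x|-y⟩|² = 1/2.
Joint probability = 36/52 × 1/2 × 1/2 = 0.173.

0.173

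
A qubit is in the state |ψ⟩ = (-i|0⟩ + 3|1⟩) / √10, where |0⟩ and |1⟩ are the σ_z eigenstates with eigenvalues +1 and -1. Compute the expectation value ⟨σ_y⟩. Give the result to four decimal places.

0.6000

⟨σ_y⟩ = 2 Im(a* b)/(|a|²+|b|²) with a = -i, b = 3.
a* b = 3i, so ⟨σ_y⟩ = 6/10.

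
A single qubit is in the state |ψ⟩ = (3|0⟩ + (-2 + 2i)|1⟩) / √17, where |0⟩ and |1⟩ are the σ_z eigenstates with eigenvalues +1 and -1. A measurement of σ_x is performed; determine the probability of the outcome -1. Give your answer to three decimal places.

0.853

|-x⟩ = (|0⟩ - |1⟩)/√2, so ⟨-x|ψ⟩ = (5 - 2i) / (√2·√17).
P = |5 - 2i|² / 34 = 29/34.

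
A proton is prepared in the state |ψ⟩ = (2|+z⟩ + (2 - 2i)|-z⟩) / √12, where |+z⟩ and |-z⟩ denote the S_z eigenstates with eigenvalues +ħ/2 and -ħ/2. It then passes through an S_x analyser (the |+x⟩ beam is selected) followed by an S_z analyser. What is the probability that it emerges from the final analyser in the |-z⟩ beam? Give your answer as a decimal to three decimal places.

First analyser (S_x): P(|+x⟩) = |⟨+x|ψ⟩|² = 20/24.
After stage 1 the state is |+x⟩; P(|-z⟩) = |⟨-z|+x⟩|² = 1/2.
Joint probability = 20/24 × 1/2 = 0.417.

0.417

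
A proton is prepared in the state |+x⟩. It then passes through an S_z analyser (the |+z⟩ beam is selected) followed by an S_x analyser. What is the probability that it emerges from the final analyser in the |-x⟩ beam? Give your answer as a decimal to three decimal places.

First analyser (S_z): from |+x⟩, P(|+z⟩) = 1/2.
After stage 1 the state is |+z⟩; P(|-x⟩) = |⟨-x|+z⟩|² = 1/2.
Joint probability = 1/2 × 1/2 = 0.250.

0.250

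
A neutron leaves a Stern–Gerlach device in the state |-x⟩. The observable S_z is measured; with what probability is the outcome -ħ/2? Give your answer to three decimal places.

0.500

In the S_z basis, |-x⟩ = (|↑⟩ - |↓⟩)/√2 and |-z⟩ = |↓⟩.
|⟨-z|-x⟩|² = 1/2.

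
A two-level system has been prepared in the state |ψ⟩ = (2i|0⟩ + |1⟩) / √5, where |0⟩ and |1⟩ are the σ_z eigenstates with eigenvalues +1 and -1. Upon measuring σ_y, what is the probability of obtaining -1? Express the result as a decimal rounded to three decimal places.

|-y⟩ = (|0⟩ - i|1⟩)/√2, so ⟨-y|ψ⟩ = (3i) / (√2·√5).
P = |3i|² / 10 = 9/10.

0.900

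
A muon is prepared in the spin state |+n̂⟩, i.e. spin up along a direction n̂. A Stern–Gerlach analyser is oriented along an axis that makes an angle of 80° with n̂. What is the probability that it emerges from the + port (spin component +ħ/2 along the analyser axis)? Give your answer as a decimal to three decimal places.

For spin-½, the probability of finding spin-up along an axis at angle θ to the initial spin direction is cos²(θ/2); spin-down is sin²(θ/2).
θ = 80°, so P = cos²(40°) ≈ 0.587.

0.587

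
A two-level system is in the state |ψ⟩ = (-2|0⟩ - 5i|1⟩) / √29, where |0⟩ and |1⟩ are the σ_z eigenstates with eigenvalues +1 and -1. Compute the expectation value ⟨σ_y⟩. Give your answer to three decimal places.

⟨σ_y⟩ = 2 Im(a* b)/(|a|²+|b|²) with a = -2, b = -5i.
a* b = 10i, so ⟨σ_y⟩ = 20/29.

0.690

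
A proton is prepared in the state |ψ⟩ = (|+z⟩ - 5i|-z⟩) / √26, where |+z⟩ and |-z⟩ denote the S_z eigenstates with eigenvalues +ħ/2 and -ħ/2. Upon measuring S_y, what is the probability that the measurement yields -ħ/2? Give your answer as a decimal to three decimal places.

|-y⟩ = (|+z⟩ - i|-z⟩)/√2, so ⟨-y|ψ⟩ = (6) / (√2·√26).
P = |6|² / 52 = 36/52.

0.692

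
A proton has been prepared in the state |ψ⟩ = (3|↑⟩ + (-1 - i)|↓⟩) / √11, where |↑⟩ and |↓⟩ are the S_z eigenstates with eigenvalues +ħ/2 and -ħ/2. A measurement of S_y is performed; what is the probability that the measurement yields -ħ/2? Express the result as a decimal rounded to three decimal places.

0.773

|-y⟩ = (|↑⟩ - i|↓⟩)/√2, so ⟨-y|ψ⟩ = (4 - i) / (√2·√11).
P = |4 - i|² / 22 = 17/22.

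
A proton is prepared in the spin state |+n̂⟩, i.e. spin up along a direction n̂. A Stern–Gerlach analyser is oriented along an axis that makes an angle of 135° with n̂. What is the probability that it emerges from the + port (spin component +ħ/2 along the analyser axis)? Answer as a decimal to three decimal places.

For spin-½, the probability of finding spin-up along an axis at angle θ to the initial spin direction is cos²(θ/2); spin-down is sin²(θ/2).
θ = 135°, so P = cos²(67.5°) ≈ 0.146.

0.146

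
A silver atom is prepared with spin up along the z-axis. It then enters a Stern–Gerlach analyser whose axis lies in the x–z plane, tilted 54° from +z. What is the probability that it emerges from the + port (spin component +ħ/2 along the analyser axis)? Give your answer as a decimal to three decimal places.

0.794

For spin-½, the probability of finding spin-up along an axis at angle θ to the initial spin direction is cos²(θ/2); spin-down is sin²(θ/2).
θ = 54°, so P = cos²(27°) ≈ 0.794.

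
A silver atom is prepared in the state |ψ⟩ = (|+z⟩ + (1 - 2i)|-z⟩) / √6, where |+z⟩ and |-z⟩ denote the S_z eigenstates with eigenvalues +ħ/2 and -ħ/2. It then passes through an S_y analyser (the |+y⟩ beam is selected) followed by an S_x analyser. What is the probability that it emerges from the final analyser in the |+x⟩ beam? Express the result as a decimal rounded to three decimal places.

First analyser (S_y): P(|+y⟩) = |⟨+y|ψ⟩|² = 2/12.
After stage 1 the state is |+y⟩; P(|+x⟩) = |⟨+x|+y⟩|² = 1/2.
Joint probability = 2/12 × 1/2 = 0.083.

0.083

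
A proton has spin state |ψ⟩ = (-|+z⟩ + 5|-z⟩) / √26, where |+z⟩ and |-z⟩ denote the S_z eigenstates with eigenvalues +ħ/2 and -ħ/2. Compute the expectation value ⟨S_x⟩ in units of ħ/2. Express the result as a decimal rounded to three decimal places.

-0.385

⟨σ_x⟩ = 2 Re(a* b)/(|a|²+|b|²) with a = -1, b = 5.
a* b = -5, so ⟨σ_x⟩ = -10/26.
⟨S_x⟩ = (ħ/2)·⟨σ_x⟩.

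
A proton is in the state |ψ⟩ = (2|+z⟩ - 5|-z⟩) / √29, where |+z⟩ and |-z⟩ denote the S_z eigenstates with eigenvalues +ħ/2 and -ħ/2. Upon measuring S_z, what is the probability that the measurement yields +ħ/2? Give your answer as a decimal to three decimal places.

The +ħ/2 outcome corresponds to |+z⟩. Its amplitude in |ψ⟩ is 2/√29.
P = |2|² / 29 = 4/29.

0.138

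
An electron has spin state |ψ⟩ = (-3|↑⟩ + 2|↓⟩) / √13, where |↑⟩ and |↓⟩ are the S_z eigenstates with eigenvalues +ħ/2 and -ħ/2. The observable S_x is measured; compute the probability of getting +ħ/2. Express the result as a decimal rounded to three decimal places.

0.038

|+x⟩ = (|↑⟩ + |↓⟩)/√2, so ⟨+x|ψ⟩ = (-1) / (√2·√13).
P = |-1|² / 26 = 1/26.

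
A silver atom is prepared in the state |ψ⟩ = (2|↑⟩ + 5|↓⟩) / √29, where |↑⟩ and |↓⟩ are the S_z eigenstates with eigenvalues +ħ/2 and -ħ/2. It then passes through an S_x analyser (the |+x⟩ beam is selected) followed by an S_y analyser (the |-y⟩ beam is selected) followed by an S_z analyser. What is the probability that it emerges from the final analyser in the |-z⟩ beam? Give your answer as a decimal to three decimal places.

0.211

First analyser (S_x): P(|+x⟩) = |⟨+x|ψ⟩|² = 49/58.
After stage 1 the state is |+x⟩; P(|-y⟩) = |⟨-y|+x⟩|² = 1/2.
After stage 2 the state is |-y⟩; P(|-z⟩) = |⟨-z|-y⟩|² = 1/2.
Joint probability = 49/58 × 1/2 × 1/2 = 0.211.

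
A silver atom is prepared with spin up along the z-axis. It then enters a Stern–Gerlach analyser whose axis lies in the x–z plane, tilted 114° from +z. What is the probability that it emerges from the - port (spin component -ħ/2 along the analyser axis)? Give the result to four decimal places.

For spin-½, the probability of finding spin-up along an axis at angle θ to the initial spin direction is cos²(θ/2); spin-down is sin²(θ/2).
θ = 114°, so P = sin²(57°) ≈ 0.7034.

0.7034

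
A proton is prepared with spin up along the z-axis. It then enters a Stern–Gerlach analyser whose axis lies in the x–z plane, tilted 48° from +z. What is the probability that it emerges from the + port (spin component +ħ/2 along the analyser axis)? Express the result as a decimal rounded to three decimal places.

0.835

For spin-½, the probability of finding spin-up along an axis at angle θ to the initial spin direction is cos²(θ/2); spin-down is sin²(θ/2).
θ = 48°, so P = cos²(24°) ≈ 0.835.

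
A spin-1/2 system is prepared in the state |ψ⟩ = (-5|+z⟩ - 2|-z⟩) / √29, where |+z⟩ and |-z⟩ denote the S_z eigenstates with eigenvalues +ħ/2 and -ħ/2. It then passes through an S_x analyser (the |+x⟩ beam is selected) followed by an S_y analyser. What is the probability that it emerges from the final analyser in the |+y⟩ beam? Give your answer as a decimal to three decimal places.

0.422

First analyser (S_x): P(|+x⟩) = |⟨+x|ψ⟩|² = 49/58.
After stage 1 the state is |+x⟩; P(|+y⟩) = |⟨+y|+x⟩|² = 1/2.
Joint probability = 49/58 × 1/2 = 0.422.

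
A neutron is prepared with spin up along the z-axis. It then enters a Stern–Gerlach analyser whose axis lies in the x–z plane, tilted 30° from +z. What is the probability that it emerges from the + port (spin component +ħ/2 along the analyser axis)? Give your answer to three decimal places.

For spin-½, the probability of finding spin-up along an axis at angle θ to the initial spin direction is cos²(θ/2); spin-down is sin²(θ/2).
θ = 30°, so P = cos²(15°) ≈ 0.933.

0.933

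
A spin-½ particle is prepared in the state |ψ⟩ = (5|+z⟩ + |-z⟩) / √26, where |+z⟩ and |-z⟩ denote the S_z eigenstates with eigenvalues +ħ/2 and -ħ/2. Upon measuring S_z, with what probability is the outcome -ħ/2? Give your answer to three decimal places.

The -ħ/2 outcome corresponds to |-z⟩. Its amplitude in |ψ⟩ is 1/√26.
P = |1|² / 26 = 1/26.

0.038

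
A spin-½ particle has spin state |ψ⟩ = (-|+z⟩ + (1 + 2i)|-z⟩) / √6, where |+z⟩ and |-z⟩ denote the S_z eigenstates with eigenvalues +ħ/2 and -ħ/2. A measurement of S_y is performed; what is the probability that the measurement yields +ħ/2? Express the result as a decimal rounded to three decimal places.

0.167

|+y⟩ = (|+z⟩ + i|-z⟩)/√2, so ⟨+y|ψ⟩ = (1 - i) / (√2·√6).
P = |1 - i|² / 12 = 2/12.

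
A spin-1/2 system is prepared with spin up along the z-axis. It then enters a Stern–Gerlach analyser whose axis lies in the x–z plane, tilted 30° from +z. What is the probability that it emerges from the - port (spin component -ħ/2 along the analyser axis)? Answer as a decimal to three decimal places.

For spin-½, the probability of finding spin-up along an axis at angle θ to the initial spin direction is cos²(θ/2); spin-down is sin²(θ/2).
θ = 30°, so P = sin²(15°) ≈ 0.067.

0.067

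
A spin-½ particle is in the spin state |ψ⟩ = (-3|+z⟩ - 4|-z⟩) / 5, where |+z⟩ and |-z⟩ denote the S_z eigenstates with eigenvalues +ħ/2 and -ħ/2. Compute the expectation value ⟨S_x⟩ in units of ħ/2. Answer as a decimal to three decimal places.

⟨σ_x⟩ = 2 Re(a* b)/(|a|²+|b|²) with a = -3, b = -4.
a* b = 12, so ⟨σ_x⟩ = 24/25.
⟨S_x⟩ = (ħ/2)·⟨σ_x⟩.

0.960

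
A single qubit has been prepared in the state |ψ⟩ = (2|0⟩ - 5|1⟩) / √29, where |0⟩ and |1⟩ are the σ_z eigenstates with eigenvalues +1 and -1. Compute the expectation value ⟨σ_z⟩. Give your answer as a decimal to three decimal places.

-0.724

⟨σ_z⟩ = |a|² - |b|² divided by |a|²+|b|², with a, b the |0⟩, |1⟩ amplitudes.
= (4 - 25)/29 = -21/29.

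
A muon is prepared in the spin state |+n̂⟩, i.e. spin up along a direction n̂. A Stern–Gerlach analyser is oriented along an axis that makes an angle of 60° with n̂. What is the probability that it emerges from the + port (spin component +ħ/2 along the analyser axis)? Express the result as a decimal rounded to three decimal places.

For spin-½, the probability of finding spin-up along an axis at angle θ to the initial spin direction is cos²(θ/2); spin-down is sin²(θ/2).
θ = 60°, so P = cos²(30°) ≈ 0.750.

0.750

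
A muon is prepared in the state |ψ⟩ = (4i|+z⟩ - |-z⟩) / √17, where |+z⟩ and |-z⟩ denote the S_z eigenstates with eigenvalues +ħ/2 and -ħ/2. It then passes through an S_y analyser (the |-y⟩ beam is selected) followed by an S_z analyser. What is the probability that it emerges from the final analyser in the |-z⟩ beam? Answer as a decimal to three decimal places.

0.132

First analyser (S_y): P(|-y⟩) = |⟨-y|ψ⟩|² = 9/34.
After stage 1 the state is |-y⟩; P(|-z⟩) = |⟨-z|-y⟩|² = 1/2.
Joint probability = 9/34 × 1/2 = 0.132.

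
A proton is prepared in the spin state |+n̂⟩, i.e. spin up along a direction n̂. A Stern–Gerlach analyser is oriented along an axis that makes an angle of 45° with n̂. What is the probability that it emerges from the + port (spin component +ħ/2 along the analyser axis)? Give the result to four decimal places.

0.8536

For spin-½, the probability of finding spin-up along an axis at angle θ to the initial spin direction is cos²(θ/2); spin-down is sin²(θ/2).
θ = 45°, so P = cos²(22.5°) ≈ 0.8536.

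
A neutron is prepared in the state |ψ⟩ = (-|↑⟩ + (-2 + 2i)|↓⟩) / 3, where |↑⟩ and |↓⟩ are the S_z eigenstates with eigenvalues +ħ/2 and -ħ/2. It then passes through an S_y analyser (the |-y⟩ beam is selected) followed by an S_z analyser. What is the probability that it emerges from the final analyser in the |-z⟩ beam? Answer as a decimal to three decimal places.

0.361

First analyser (S_y): P(|-y⟩) = |⟨-y|ψ⟩|² = 13/18.
After stage 1 the state is |-y⟩; P(|-z⟩) = |⟨-z|-y⟩|² = 1/2.
Joint probability = 13/18 × 1/2 = 0.361.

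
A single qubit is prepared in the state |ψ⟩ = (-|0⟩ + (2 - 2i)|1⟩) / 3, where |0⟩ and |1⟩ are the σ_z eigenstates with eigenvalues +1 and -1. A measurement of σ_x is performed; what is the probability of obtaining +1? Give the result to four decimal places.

0.2778

|+x⟩ = (|0⟩ + |1⟩)/√2, so ⟨+x|ψ⟩ = (1 - 2i) / (√2·3).
P = |1 - 2i|² / 18 = 5/18.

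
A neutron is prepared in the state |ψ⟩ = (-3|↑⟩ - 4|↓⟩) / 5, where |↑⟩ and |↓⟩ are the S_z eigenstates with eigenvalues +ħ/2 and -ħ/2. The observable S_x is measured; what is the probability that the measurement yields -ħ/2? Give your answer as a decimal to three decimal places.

0.020

|-x⟩ = (|↑⟩ - |↓⟩)/√2, so ⟨-x|ψ⟩ = (1) / (√2·5).
P = |1|² / 50 = 1/50.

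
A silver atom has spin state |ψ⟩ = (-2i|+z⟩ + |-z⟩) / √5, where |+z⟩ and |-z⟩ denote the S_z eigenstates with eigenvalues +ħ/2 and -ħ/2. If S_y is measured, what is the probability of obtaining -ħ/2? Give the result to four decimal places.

|-y⟩ = (|+z⟩ - i|-z⟩)/√2, so ⟨-y|ψ⟩ = (-i) / (√2·√5).
P = |-i|² / 10 = 1/10.

0.1000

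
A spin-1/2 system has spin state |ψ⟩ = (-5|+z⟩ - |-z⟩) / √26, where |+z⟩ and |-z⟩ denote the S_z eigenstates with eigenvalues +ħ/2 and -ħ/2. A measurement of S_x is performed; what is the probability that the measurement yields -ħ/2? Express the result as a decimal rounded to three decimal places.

|-x⟩ = (|+z⟩ - |-z⟩)/√2, so ⟨-x|ψ⟩ = (-4) / (√2·√26).
P = |-4|² / 52 = 16/52.

0.308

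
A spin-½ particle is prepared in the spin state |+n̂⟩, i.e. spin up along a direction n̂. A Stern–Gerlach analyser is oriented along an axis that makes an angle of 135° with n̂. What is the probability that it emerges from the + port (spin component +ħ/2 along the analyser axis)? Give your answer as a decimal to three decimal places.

0.146

For spin-½, the probability of finding spin-up along an axis at angle θ to the initial spin direction is cos²(θ/2); spin-down is sin²(θ/2).
θ = 135°, so P = cos²(67.5°) ≈ 0.146.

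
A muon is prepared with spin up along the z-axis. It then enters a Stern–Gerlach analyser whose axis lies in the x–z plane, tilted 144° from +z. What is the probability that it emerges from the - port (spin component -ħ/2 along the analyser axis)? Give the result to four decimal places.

For spin-½, the probability of finding spin-up along an axis at angle θ to the initial spin direction is cos²(θ/2); spin-down is sin²(θ/2).
θ = 144°, so P = sin²(72°) ≈ 0.9045.

0.9045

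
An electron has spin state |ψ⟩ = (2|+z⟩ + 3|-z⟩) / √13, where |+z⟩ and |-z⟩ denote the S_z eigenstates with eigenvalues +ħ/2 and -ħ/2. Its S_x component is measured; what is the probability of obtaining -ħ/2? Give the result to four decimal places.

0.0385

|-x⟩ = (|+z⟩ - |-z⟩)/√2, so ⟨-x|ψ⟩ = (-1) / (√2·√13).
P = |-1|² / 26 = 1/26.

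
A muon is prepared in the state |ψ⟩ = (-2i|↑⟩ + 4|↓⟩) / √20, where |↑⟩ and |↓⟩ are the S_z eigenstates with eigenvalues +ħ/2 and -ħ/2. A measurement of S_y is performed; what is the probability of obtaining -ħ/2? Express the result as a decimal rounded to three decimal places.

0.100

|-y⟩ = (|↑⟩ - i|↓⟩)/√2, so ⟨-y|ψ⟩ = (2i) / (√2·√20).
P = |2i|² / 40 = 4/40.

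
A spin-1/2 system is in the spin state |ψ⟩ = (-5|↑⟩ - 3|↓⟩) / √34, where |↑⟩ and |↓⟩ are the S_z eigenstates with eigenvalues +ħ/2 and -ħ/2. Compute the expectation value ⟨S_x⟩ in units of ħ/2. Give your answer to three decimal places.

0.882

⟨σ_x⟩ = 2 Re(a* b)/(|a|²+|b|²) with a = -5, b = -3.
a* b = 15, so ⟨σ_x⟩ = 30/34.
⟨S_x⟩ = (ħ/2)·⟨σ_x⟩.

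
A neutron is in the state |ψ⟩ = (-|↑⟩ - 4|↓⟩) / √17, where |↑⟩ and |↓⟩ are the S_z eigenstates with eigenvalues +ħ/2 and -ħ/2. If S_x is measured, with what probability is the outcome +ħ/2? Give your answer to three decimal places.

0.735

|+x⟩ = (|↑⟩ + |↓⟩)/√2, so ⟨+x|ψ⟩ = (-5) / (√2·√17).
P = |-5|² / 34 = 25/34.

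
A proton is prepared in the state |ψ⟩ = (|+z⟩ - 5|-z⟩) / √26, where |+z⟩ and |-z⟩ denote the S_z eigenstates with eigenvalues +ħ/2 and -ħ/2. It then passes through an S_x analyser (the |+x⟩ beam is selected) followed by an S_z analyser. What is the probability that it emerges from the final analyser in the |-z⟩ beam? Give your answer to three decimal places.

0.154

First analyser (S_x): P(|+x⟩) = |⟨+x|ψ⟩|² = 16/52.
After stage 1 the state is |+x⟩; P(|-z⟩) = |⟨-z|+x⟩|² = 1/2.
Joint probability = 16/52 × 1/2 = 0.154.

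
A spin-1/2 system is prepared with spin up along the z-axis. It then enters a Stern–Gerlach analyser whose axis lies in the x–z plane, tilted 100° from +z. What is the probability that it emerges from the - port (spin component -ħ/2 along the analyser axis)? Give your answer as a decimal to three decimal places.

0.587

For spin-½, the probability of finding spin-up along an axis at angle θ to the initial spin direction is cos²(θ/2); spin-down is sin²(θ/2).
θ = 100°, so P = sin²(50°) ≈ 0.587.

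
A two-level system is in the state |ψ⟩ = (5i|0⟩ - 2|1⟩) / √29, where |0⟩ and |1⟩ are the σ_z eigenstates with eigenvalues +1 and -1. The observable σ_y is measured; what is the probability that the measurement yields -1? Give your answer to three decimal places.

|-y⟩ = (|0⟩ - i|1⟩)/√2, so ⟨-y|ψ⟩ = (3i) / (√2·√29).
P = |3i|² / 58 = 9/58.

0.155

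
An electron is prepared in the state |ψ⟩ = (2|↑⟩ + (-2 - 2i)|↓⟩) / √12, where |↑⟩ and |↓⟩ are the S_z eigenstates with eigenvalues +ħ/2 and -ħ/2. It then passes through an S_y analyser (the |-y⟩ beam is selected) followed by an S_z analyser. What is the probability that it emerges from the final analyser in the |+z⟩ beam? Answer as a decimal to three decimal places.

First analyser (S_y): P(|-y⟩) = |⟨-y|ψ⟩|² = 20/24.
After stage 1 the state is |-y⟩; P(|+z⟩) = |⟨+z|-y⟩|² = 1/2.
Joint probability = 20/24 × 1/2 = 0.417.

0.417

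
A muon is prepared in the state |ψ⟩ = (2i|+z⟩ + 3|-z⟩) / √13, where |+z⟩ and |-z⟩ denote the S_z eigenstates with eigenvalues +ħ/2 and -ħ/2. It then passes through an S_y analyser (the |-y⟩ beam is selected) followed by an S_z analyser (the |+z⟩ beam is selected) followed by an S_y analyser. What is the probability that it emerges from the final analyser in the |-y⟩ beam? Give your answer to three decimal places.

0.240

First analyser (S_y): P(|-y⟩) = |⟨-y|ψ⟩|² = 25/26.
After stage 1 the state is |-y⟩; P(|+z⟩) = |⟨+z|-y⟩|² = 1/2.
After stage 2 the state is |+z⟩; P(|-y⟩) = |⟨-y|+z⟩|² = 1/2.
Joint probability = 25/26 × 1/2 × 1/2 = 0.240.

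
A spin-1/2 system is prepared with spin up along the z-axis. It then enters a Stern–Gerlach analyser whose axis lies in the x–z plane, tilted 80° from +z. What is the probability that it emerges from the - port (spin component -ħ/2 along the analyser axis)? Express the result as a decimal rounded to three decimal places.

0.413

For spin-½, the probability of finding spin-up along an axis at angle θ to the initial spin direction is cos²(θ/2); spin-down is sin²(θ/2).
θ = 80°, so P = sin²(40°) ≈ 0.413.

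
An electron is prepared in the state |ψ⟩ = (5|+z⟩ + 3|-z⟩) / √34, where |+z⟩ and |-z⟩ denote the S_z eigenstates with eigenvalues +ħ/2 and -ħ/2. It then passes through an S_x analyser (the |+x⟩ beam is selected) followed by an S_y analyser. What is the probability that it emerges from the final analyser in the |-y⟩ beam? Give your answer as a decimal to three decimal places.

0.471

First analyser (S_x): P(|+x⟩) = |⟨+x|ψ⟩|² = 64/68.
After stage 1 the state is |+x⟩; P(|-y⟩) = |⟨-y|+x⟩|² = 1/2.
Joint probability = 64/68 × 1/2 = 0.471.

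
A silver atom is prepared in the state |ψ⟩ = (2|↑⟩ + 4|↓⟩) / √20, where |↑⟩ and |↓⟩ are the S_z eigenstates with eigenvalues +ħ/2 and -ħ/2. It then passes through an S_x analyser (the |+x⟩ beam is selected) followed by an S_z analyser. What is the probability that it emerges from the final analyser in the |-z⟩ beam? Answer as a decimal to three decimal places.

First analyser (S_x): P(|+x⟩) = |⟨+x|ψ⟩|² = 36/40.
After stage 1 the state is |+x⟩; P(|-z⟩) = |⟨-z|+x⟩|² = 1/2.
Joint probability = 36/40 × 1/2 = 0.450.

0.450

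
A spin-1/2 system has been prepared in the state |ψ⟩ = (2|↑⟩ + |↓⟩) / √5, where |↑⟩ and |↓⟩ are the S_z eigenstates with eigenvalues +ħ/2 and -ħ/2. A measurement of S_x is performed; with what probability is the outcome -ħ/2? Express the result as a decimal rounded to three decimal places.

|-x⟩ = (|↑⟩ - |↓⟩)/√2, so ⟨-x|ψ⟩ = (1) / (√2·√5).
P = |1|² / 10 = 1/10.

0.100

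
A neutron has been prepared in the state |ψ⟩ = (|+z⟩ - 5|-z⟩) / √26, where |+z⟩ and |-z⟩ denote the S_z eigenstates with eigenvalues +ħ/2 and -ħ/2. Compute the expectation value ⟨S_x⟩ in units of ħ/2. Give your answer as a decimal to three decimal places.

-0.385

⟨σ_x⟩ = 2 Re(a* b)/(|a|²+|b|²) with a = 1, b = -5.
a* b = -5, so ⟨σ_x⟩ = -10/26.
⟨S_x⟩ = (ħ/2)·⟨σ_x⟩.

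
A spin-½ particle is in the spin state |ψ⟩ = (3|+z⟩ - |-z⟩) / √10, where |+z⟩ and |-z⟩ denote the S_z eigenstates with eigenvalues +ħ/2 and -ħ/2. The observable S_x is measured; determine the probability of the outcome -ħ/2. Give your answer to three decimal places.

0.800

|-x⟩ = (|+z⟩ - |-z⟩)/√2, so ⟨-x|ψ⟩ = (4) / (√2·√10).
P = |4|² / 20 = 16/20.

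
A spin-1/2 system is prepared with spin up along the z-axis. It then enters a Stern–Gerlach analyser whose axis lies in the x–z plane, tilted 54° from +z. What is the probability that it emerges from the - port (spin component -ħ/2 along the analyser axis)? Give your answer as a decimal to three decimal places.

0.206

For spin-½, the probability of finding spin-up along an axis at angle θ to the initial spin direction is cos²(θ/2); spin-down is sin²(θ/2).
θ = 54°, so P = sin²(27°) ≈ 0.206.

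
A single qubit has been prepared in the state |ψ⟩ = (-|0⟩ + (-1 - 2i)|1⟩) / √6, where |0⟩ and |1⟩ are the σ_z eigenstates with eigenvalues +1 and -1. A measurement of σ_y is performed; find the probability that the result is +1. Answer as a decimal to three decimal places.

0.833

|+y⟩ = (|0⟩ + i|1⟩)/√2, so ⟨+y|ψ⟩ = (-3 + i) / (√2·√6).
P = |-3 + i|² / 12 = 10/12.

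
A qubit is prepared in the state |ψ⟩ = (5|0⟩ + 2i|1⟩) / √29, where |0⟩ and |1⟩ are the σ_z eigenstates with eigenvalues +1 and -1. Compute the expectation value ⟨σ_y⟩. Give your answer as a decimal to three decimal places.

⟨σ_y⟩ = 2 Im(a* b)/(|a|²+|b|²) with a = 5, b = 2i.
a* b = 10i, so ⟨σ_y⟩ = 20/29.

0.690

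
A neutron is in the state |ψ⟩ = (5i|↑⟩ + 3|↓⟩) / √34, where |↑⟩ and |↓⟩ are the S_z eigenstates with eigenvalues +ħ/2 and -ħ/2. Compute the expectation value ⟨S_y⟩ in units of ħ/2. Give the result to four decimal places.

⟨σ_y⟩ = 2 Im(a* b)/(|a|²+|b|²) with a = 5i, b = 3.
a* b = -15i, so ⟨σ_y⟩ = -30/34.
⟨S_y⟩ = (ħ/2)·⟨σ_y⟩.

-0.8824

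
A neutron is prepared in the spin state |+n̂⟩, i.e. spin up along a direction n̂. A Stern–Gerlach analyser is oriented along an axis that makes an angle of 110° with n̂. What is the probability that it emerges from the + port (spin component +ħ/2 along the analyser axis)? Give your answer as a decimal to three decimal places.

For spin-½, the probability of finding spin-up along an axis at angle θ to the initial spin direction is cos²(θ/2); spin-down is sin²(θ/2).
θ = 110°, so P = cos²(55°) ≈ 0.329.

0.329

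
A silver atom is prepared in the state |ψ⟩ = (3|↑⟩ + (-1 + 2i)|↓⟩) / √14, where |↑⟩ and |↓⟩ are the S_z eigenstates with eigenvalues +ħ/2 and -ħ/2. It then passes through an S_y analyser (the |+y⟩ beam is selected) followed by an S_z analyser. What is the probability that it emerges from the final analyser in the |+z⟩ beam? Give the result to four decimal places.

First analyser (S_y): P(|+y⟩) = |⟨+y|ψ⟩|² = 26/28.
After stage 1 the state is |+y⟩; P(|+z⟩) = |⟨+z|+y⟩|² = 1/2.
Joint probability = 26/28 × 1/2 = 0.4643.

0.4643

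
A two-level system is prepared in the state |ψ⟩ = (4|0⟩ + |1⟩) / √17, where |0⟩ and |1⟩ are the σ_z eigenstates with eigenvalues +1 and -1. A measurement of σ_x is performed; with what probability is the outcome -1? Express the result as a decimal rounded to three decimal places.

0.265

|-x⟩ = (|0⟩ - |1⟩)/√2, so ⟨-x|ψ⟩ = (3) / (√2·√17).
P = |3|² / 34 = 9/34.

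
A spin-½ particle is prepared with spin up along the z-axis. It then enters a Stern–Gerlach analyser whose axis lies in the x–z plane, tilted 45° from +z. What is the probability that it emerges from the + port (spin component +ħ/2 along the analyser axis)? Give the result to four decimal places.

For spin-½, the probability of finding spin-up along an axis at angle θ to the initial spin direction is cos²(θ/2); spin-down is sin²(θ/2).
θ = 45°, so P = cos²(22.5°) ≈ 0.8536.

0.8536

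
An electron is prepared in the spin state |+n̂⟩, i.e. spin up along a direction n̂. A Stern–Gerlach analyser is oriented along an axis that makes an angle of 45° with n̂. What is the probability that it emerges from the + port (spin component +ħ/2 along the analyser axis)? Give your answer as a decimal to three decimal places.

For spin-½, the probability of finding spin-up along an axis at angle θ to the initial spin direction is cos²(θ/2); spin-down is sin²(θ/2).
θ = 45°, so P = cos²(22.5°) ≈ 0.854.

0.854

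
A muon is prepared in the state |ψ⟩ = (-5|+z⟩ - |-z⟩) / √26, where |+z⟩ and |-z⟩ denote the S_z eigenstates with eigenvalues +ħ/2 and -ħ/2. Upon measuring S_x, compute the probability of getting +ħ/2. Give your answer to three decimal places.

|+x⟩ = (|+z⟩ + |-z⟩)/√2, so ⟨+x|ψ⟩ = (-6) / (√2·√26).
P = |-6|² / 52 = 36/52.

0.692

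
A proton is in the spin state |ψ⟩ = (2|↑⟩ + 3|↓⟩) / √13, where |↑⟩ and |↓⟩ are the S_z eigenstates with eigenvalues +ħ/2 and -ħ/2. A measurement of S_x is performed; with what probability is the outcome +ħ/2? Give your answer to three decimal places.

|+x⟩ = (|↑⟩ + |↓⟩)/√2, so ⟨+x|ψ⟩ = (5) / (√2·√13).
P = |5|² / 26 = 25/26.

0.962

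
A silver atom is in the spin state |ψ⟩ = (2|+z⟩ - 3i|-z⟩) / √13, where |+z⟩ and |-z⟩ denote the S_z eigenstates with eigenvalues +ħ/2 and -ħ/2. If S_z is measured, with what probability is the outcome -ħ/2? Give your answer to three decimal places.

0.692

The -ħ/2 outcome corresponds to |-z⟩. Its amplitude in |ψ⟩ is -3i/√13.
P = |-3i|² / 13 = 9/13.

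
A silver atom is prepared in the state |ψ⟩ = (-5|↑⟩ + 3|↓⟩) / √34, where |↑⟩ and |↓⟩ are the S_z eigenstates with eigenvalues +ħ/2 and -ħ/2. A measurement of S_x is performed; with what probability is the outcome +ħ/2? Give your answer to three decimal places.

0.059

|+x⟩ = (|↑⟩ + |↓⟩)/√2, so ⟨+x|ψ⟩ = (-2) / (√2·√34).
P = |-2|² / 68 = 4/68.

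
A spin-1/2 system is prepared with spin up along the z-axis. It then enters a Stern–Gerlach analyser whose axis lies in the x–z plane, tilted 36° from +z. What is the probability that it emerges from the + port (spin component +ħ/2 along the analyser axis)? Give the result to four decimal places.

0.9045

For spin-½, the probability of finding spin-up along an axis at angle θ to the initial spin direction is cos²(θ/2); spin-down is sin²(θ/2).
θ = 36°, so P = cos²(18°) ≈ 0.9045.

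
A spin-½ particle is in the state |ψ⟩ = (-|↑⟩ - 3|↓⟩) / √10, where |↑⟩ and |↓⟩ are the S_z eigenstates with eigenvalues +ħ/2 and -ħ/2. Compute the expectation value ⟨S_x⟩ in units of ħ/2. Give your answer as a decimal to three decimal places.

⟨σ_x⟩ = 2 Re(a* b)/(|a|²+|b|²) with a = -1, b = -3.
a* b = 3, so ⟨σ_x⟩ = 6/10.
⟨S_x⟩ = (ħ/2)·⟨σ_x⟩.

0.600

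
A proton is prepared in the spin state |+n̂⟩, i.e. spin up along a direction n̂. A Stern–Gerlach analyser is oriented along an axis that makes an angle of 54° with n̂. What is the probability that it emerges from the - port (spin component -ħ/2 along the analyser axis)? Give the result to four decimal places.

0.2061

For spin-½, the probability of finding spin-up along an axis at angle θ to the initial spin direction is cos²(θ/2); spin-down is sin²(θ/2).
θ = 54°, so P = sin²(27°) ≈ 0.2061.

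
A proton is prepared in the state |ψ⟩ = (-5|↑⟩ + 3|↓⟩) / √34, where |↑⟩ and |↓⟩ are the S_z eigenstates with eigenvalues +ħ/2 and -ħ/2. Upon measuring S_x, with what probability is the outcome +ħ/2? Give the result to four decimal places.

|+x⟩ = (|↑⟩ + |↓⟩)/√2, so ⟨+x|ψ⟩ = (-2) / (√2·√34).
P = |-2|² / 68 = 4/68.

0.0588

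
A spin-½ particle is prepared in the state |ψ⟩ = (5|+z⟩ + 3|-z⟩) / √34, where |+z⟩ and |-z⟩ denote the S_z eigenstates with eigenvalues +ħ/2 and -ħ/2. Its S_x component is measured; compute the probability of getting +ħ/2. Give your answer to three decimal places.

|+x⟩ = (|+z⟩ + |-z⟩)/√2, so ⟨+x|ψ⟩ = (8) / (√2·√34).
P = |8|² / 68 = 64/68.

0.941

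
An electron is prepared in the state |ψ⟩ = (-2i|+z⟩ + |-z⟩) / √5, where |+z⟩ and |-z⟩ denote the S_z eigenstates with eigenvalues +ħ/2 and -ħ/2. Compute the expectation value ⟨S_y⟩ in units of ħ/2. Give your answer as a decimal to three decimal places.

⟨σ_y⟩ = 2 Im(a* b)/(|a|²+|b|²) with a = -2i, b = 1.
a* b = 2i, so ⟨σ_y⟩ = 4/5.
⟨S_y⟩ = (ħ/2)·⟨σ_y⟩.

0.800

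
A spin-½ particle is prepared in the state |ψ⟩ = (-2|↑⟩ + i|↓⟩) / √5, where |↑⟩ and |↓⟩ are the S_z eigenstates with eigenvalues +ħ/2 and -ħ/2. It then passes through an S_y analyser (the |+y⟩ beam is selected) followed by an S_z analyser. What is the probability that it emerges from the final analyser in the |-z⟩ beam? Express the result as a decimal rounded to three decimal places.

0.050

First analyser (S_y): P(|+y⟩) = |⟨+y|ψ⟩|² = 1/10.
After stage 1 the state is |+y⟩; P(|-z⟩) = |⟨-z|+y⟩|² = 1/2.
Joint probability = 1/10 × 1/2 = 0.050.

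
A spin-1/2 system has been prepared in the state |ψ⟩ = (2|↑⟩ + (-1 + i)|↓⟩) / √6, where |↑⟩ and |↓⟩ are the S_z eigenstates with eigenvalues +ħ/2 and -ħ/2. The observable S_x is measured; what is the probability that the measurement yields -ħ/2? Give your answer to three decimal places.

0.833

|-x⟩ = (|↑⟩ - |↓⟩)/√2, so ⟨-x|ψ⟩ = (3 - i) / (√2·√6).
P = |3 - i|² / 12 = 10/12.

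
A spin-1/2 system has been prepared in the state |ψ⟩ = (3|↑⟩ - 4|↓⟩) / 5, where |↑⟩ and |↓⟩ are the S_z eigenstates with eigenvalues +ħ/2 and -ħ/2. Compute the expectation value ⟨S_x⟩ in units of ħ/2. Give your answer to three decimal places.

⟨σ_x⟩ = 2 Re(a* b)/(|a|²+|b|²) with a = 3, b = -4.
a* b = -12, so ⟨σ_x⟩ = -24/25.
⟨S_x⟩ = (ħ/2)·⟨σ_x⟩.

-0.960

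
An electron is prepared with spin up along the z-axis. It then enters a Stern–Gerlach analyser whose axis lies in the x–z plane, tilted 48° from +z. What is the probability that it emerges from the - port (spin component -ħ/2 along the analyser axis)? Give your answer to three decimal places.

For spin-½, the probability of finding spin-up along an axis at angle θ to the initial spin direction is cos²(θ/2); spin-down is sin²(θ/2).
θ = 48°, so P = sin²(24°) ≈ 0.165.

0.165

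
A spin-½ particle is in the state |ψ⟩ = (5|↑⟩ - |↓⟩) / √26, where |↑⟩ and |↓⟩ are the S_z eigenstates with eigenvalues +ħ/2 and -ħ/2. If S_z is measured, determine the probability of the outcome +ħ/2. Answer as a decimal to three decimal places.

The +ħ/2 outcome corresponds to |↑⟩. Its amplitude in |ψ⟩ is 5/√26.
P = |5|² / 26 = 25/26.

0.962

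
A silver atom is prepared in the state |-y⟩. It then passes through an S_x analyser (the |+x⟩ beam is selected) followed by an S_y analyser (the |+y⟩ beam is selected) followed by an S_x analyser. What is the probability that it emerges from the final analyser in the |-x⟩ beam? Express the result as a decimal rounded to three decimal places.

0.125

First analyser (S_x): from |-y⟩, P(|+x⟩) = 1/2.
After stage 1 the state is |+x⟩; P(|+y⟩) = |⟨+y|+x⟩|² = 1/2.
After stage 2 the state is |+y⟩; P(|-x⟩) = |⟨-x|+y⟩|² = 1/2.
Joint probability = 1/2 × 1/2 × 1/2 = 0.125.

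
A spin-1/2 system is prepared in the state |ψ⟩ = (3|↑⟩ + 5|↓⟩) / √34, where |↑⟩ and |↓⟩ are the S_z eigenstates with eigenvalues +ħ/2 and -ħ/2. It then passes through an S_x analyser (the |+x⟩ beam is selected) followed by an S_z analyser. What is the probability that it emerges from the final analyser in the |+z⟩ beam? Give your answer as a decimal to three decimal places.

0.471

First analyser (S_x): P(|+x⟩) = |⟨+x|ψ⟩|² = 64/68.
After stage 1 the state is |+x⟩; P(|+z⟩) = |⟨+z|+x⟩|² = 1/2.
Joint probability = 64/68 × 1/2 = 0.471.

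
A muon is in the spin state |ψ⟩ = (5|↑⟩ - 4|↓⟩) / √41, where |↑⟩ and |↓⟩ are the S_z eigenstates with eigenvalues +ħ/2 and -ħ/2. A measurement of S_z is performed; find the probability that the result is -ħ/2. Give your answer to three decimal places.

The -ħ/2 outcome corresponds to |↓⟩. Its amplitude in |ψ⟩ is -4/√41.
P = |-4|² / 41 = 16/41.

0.390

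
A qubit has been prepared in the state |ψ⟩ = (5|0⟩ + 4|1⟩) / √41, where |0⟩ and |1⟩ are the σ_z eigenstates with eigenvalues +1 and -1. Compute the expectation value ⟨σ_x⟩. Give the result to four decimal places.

⟨σ_x⟩ = 2 Re(a* b)/(|a|²+|b|²) with a = 5, b = 4.
a* b = 20, so ⟨σ_x⟩ = 40/41.

0.9756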